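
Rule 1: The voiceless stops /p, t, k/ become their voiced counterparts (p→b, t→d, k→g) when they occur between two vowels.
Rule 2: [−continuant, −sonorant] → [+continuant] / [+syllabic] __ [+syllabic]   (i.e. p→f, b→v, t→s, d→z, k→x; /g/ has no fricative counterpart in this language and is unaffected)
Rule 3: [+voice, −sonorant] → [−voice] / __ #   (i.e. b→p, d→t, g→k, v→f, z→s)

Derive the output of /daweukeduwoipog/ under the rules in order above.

Rule 1 (intervocalic voicing): /k/ is a voiceless stop between vowels /u/ and /e/, so it voices to [g]. /p/ is a voiceless stop between vowels /i/ and /o/, so it voices to [b]. /daweukeduwoipog/ → daweugeduwoibog.
Rule 2 (intervocalic spirantization): /d/ is a stop between vowels /e/ and /u/, so it spirantizes to the fricative [z]. /b/ is a stop between vowels /i/ and /o/, so it spirantizes to the fricative [v]. /daweugeduwoibog/ → daweugezuwoivog.
Rule 3 (final devoicing): /g/ is a voiced obstruent in word-final position, so it devoices to [k]. /daweugezuwoivog/ → daweugezuwoivok.

daweugezuwoivok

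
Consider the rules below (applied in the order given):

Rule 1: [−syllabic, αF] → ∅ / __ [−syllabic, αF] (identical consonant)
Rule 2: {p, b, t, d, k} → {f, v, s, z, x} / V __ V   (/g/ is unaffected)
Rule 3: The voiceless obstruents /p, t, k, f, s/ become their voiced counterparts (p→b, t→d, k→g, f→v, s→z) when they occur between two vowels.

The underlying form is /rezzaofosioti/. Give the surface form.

rezaovoziozi

Rule 1 (degemination): /zz/ is a geminate; the first /z/ deletes. /rezzaofosioti/ → rezaofosioti.
Rule 2 (intervocalic spirantization): /t/ is a stop between vowels /o/ and /i/, so it spirantizes to the fricative [s]. /rezaofosioti/ → rezaofosiosi.
Rule 3 (intervocalic voicing): /f/ is a voiceless obstruent between vowels /o/ and /o/, so it voices to [v]. /s/ is a voiceless obstruent between vowels /o/ and /i/, so it voices to [z]. /s/ is a voiceless obstruent between vowels /o/ and /i/, so it voices to [z]. /rezaofosiosi/ → rezaovoziozi.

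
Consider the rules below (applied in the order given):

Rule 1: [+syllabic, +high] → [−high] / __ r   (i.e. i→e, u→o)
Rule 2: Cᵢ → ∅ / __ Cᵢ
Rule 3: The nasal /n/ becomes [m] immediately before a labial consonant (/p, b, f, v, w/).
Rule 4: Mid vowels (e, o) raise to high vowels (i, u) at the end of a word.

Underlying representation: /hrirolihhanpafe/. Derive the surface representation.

Rule 1 (pre-rhotic lowering): /i/ is a high vowel immediately before /r/, so it lowers to [e]. /hrirolihhanpafe/ → hrerolihhanpafe.
Rule 2 (degemination): /hh/ is a geminate; the first /h/ deletes. /hrerolihhanpafe/ → hrerolihanpafe.
Rule 3 (nasal place assimilation): /n/ precedes the labial consonant /p/, so it assimilates in place to [m]. /hrerolihanpafe/ → hrerolihampafe.
Rule 4 (final vowel raising): /e/ is a mid vowel in word-final position, so it raises to [i]. /hrerolihampafe/ → hrerolihampafi.

hrerolihampafi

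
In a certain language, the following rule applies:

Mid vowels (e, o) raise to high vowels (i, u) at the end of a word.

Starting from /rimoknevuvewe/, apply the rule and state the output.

/e/ is a mid vowel in word-final position, so it raises to [i].
Surface form: [rimoknevuvewi].

rimoknevuvewi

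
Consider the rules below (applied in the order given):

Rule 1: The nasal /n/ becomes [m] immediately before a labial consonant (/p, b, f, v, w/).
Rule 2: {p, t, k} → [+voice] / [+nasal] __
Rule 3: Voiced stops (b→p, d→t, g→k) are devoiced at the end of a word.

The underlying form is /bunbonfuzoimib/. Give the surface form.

Rule 1 (nasal place assimilation): /n/ precedes the labial consonant /b/, so it assimilates in place to [m]. /n/ precedes the labial consonant /f/, so it assimilates in place to [m]. /bunbonfuzoimib/ → bumbomfuzoimib.
Rule 2 (post-nasal voicing): no segment meets the environment; /bumbomfuzoimib/ is unchanged.
Rule 3 (final devoicing): /b/ is a voiced stop in word-final position, so it devoices to [p]. /bumbomfuzoimib/ → bumbomfuzoimip.

bumbomfuzoimip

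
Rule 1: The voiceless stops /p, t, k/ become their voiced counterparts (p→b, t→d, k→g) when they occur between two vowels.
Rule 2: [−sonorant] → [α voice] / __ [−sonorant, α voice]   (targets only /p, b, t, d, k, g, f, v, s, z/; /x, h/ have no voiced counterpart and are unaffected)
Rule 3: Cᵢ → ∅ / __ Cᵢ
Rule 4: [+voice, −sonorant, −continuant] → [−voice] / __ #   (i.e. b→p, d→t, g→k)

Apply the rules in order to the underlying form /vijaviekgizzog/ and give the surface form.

Rule 1 (intervocalic voicing): no segment meets the environment; /vijaviekgizzog/ is unchanged.
Rule 2 (regressive voicing assimilation): /k/ precedes the voiced obstruent /g/, so it voices to [g] by assimilation. /vijaviekgizzog/ → vijavieggizzog.
Rule 3 (degemination): /gg/ is a geminate; the first /g/ deletes. /zz/ is a geminate; the first /z/ deletes. /vijavieggizzog/ → vijaviegizog.
Rule 4 (final devoicing): /g/ is a voiced stop in word-final position, so it devoices to [k]. /vijaviegizog/ → vijaviegizok.

vijaviegizok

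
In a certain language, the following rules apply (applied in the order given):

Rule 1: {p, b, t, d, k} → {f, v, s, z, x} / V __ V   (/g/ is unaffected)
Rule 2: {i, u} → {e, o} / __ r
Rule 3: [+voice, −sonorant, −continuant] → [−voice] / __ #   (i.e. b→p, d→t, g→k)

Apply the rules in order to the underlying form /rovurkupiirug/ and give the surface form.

Rule 1 (intervocalic spirantization): /p/ is a stop between vowels /u/ and /i/, so it spirantizes to the fricative [f]. /rovurkupiirug/ → rovurkufiirug.
Rule 2 (pre-rhotic lowering): /u/ is a high vowel immediately before /r/, so it lowers to [o]. /i/ is a high vowel immediately before /r/, so it lowers to [e]. /rovurkufiirug/ → rovorkufierug.
Rule 3 (final devoicing): /g/ is a voiced stop in word-final position, so it devoices to [k]. /rovorkufierug/ → rovorkufieruk.

rovorkufieruk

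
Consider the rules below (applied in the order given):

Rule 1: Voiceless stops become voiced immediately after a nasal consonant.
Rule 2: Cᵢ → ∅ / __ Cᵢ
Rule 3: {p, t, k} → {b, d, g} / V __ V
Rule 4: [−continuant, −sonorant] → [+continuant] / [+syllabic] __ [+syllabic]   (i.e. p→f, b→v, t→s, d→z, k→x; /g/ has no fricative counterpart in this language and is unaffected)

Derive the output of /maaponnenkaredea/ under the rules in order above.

maavonengarezea

Rule 1 (post-nasal voicing): /k/ is a voiceless stop immediately after the nasal /n/, so it voices to [g]. /maaponnenkaredea/ → maaponnengaredea.
Rule 2 (degemination): /nn/ is a geminate; the first /n/ deletes. /maaponnengaredea/ → maaponengaredea.
Rule 3 (intervocalic voicing): /p/ is a voiceless stop between vowels /a/ and /o/, so it voices to [b]. /maaponengaredea/ → maabonengaredea.
Rule 4 (intervocalic spirantization): /b/ is a stop between vowels /a/ and /o/, so it spirantizes to the fricative [v]. /d/ is a stop between vowels /e/ and /e/, so it spirantizes to the fricative [z]. /maabonengaredea/ → maavonengarezea.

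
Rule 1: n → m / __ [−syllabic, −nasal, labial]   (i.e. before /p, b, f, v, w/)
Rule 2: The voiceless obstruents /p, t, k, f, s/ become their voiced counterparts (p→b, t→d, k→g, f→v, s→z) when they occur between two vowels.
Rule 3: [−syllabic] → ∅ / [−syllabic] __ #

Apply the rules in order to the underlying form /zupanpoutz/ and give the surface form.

Rule 1 (nasal place assimilation): /n/ precedes the labial consonant /p/, so it assimilates in place to [m]. /zupanpoutz/ → zupampoutz.
Rule 2 (intervocalic voicing): /p/ is a voiceless obstruent between vowels /u/ and /a/, so it voices to [b]. /zupampoutz/ → zubampoutz.
Rule 3 (final cluster simplification): /z/ is the second consonant of a word-final cluster /tz/, so it deletes. /zubampoutz/ → zubampout.

zubampout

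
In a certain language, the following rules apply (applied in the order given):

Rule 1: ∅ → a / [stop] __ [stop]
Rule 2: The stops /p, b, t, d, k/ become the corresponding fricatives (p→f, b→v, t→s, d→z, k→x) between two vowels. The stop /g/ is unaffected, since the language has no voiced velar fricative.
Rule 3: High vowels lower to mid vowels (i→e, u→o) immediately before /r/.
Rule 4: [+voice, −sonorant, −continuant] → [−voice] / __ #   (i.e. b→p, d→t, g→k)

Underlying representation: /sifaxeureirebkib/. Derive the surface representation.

sifaxeoreerevaxip

Rule 1 (stop-cluster a-epenthesis): /b/ and /k/ form a stop–stop cluster, so [a] is inserted between them. /sifaxeureirebkib/ → sifaxeureirebakib.
Rule 2 (intervocalic spirantization): /b/ is a stop between vowels /e/ and /a/, so it spirantizes to the fricative [v]. /k/ is a stop between vowels /a/ and /i/, so it spirantizes to the fricative [x]. /sifaxeureirebakib/ → sifaxeureirevaxib.
Rule 3 (pre-rhotic lowering): /u/ is a high vowel immediately before /r/, so it lowers to [o]. /i/ is a high vowel immediately before /r/, so it lowers to [e]. /sifaxeureirevaxib/ → sifaxeoreerevaxib.
Rule 4 (final devoicing): /b/ is a voiced stop in word-final position, so it devoices to [p]. /sifaxeoreerevaxib/ → sifaxeoreerevaxip.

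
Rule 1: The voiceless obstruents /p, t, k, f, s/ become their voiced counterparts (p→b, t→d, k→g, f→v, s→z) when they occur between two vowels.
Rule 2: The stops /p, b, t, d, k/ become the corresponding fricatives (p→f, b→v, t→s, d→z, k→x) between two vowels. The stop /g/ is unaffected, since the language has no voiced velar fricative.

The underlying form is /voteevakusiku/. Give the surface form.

vozeevaguzigu

Rule 1 (intervocalic voicing): /t/ is a voiceless obstruent between vowels /o/ and /e/, so it voices to [d]. /k/ is a voiceless obstruent between vowels /a/ and /u/, so it voices to [g]. /s/ is a voiceless obstruent between vowels /u/ and /i/, so it voices to [z]. /k/ is a voiceless obstruent between vowels /i/ and /u/, so it voices to [g]. /voteevakusiku/ → vodeevaguzigu.
Rule 2 (intervocalic spirantization): /d/ is a stop between vowels /o/ and /e/, so it spirantizes to the fricative [z]. /vodeevaguzigu/ → vozeevaguzigu.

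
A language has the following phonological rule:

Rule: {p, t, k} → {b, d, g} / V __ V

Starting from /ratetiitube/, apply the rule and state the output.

/t/ is a voiceless stop between vowels /a/ and /e/, so it voices to [d].
/t/ is a voiceless stop between vowels /e/ and /i/, so it voices to [d].
/t/ is a voiceless stop between vowels /i/ and /u/, so it voices to [d].
Surface form: [radediidube].

radediidube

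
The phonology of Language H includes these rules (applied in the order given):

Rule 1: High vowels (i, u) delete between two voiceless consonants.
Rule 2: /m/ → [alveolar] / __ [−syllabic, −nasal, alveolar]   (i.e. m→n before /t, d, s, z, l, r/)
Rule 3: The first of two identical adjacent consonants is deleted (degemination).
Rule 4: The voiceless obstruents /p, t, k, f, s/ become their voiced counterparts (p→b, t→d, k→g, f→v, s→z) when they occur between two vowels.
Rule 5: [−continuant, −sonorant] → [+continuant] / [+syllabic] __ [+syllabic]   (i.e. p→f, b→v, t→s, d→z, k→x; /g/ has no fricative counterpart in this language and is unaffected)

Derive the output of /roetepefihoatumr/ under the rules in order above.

roezevefhoazunr

Rule 1 (high vowel syncope): /i/ is a high vowel flanked by voiceless consonants /f/ and /h/, so it deletes. /roetepefihoatumr/ → roetepefhoatumr.
Rule 2 (nasal place assimilation): /m/ precedes the alveolar consonant /r/, so it assimilates in place to [n]. /roetepefhoatumr/ → roetepefhoatunr.
Rule 3 (degemination): no segment meets the environment; /roetepefhoatunr/ is unchanged.
Rule 4 (intervocalic voicing): /t/ is a voiceless obstruent between vowels /e/ and /e/, so it voices to [d]. /p/ is a voiceless obstruent between vowels /e/ and /e/, so it voices to [b]. /t/ is a voiceless obstruent between vowels /a/ and /u/, so it voices to [d]. /roetepefhoatunr/ → roedebefhoadunr.
Rule 5 (intervocalic spirantization): /d/ is a stop between vowels /e/ and /e/, so it spirantizes to the fricative [z]. /b/ is a stop between vowels /e/ and /e/, so it spirantizes to the fricative [v]. /d/ is a stop between vowels /a/ and /u/, so it spirantizes to the fricative [z]. /roedebefhoadunr/ → roezevefhoazunr.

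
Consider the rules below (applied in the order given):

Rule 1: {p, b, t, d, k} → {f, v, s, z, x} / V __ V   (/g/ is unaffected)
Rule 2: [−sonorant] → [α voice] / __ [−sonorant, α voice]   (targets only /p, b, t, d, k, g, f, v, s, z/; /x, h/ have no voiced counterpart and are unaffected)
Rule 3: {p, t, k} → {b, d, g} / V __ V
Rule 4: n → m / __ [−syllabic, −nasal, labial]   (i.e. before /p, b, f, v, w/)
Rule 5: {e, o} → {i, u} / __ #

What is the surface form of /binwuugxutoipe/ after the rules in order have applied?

bimwuukxusoifi

Rule 1 (intervocalic spirantization): /t/ is a stop between vowels /u/ and /o/, so it spirantizes to the fricative [s]. /p/ is a stop between vowels /i/ and /e/, so it spirantizes to the fricative [f]. /binwuugxutoipe/ → binwuugxusoife.
Rule 2 (regressive voicing assimilation): /g/ precedes the voiceless obstruent /x/, so it devoices to [k] by assimilation. /binwuugxusoife/ → binwuukxusoife.
Rule 3 (intervocalic voicing): no segment meets the environment; /binwuukxusoife/ is unchanged.
Rule 4 (nasal place assimilation): /n/ precedes the labial consonant /w/, so it assimilates in place to [m]. /binwuukxusoife/ → bimwuukxusoife.
Rule 5 (final vowel raising): /e/ is a mid vowel in word-final position, so it raises to [i]. /bimwuukxusoife/ → bimwuukxusoifi.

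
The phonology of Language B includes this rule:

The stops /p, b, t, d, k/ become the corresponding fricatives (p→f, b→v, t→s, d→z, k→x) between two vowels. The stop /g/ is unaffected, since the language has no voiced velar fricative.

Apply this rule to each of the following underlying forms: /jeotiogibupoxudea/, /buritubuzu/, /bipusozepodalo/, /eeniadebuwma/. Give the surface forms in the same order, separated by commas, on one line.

/jeotiogibupoxudea/: /t/ is a stop between vowels /o/ and /i/, so it spirantizes to the fricative [s]. /b/ is a stop between vowels /i/ and /u/, so it spirantizes to the fricative [v]. /p/ is a stop between vowels /u/ and /o/, so it spirantizes to the fricative [f]. /d/ is a stop between vowels /u/ and /e/, so it spirantizes to the fricative [z]. → [jeosiogivufoxuzea].
/buritubuzu/: /t/ is a stop between vowels /i/ and /u/, so it spirantizes to the fricative [s]. /b/ is a stop between vowels /u/ and /u/, so it spirantizes to the fricative [v]. → [burisuvuzu].
/bipusozepodalo/: /p/ is a stop between vowels /i/ and /u/, so it spirantizes to the fricative [f]. /p/ is a stop between vowels /e/ and /o/, so it spirantizes to the fricative [f]. /d/ is a stop between vowels /o/ and /a/, so it spirantizes to the fricative [z]. → [bifusozefozalo].
/eeniadebuwma/: /d/ is a stop between vowels /a/ and /e/, so it spirantizes to the fricative [z]. /b/ is a stop between vowels /e/ and /u/, so it spirantizes to the fricative [v]. → [eeniazevuwma].

jeosiogivufoxuzea, burisuvuzu, bifusozefozalo, eeniazevuwma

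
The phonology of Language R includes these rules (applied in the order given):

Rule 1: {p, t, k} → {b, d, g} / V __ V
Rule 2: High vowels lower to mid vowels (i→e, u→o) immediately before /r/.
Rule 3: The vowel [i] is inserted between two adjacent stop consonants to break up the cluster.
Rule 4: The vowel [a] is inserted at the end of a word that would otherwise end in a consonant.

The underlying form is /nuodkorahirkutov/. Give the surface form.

nuodikoraherkudova

Rule 1 (intervocalic voicing): /t/ is a voiceless stop between vowels /u/ and /o/, so it voices to [d]. /nuodkorahirkutov/ → nuodkorahirkudov.
Rule 2 (pre-rhotic lowering): /i/ is a high vowel immediately before /r/, so it lowers to [e]. /nuodkorahirkudov/ → nuodkoraherkudov.
Rule 3 (stop-cluster i-epenthesis): /d/ and /k/ form a stop–stop cluster, so [i] is inserted between them. /nuodkoraherkudov/ → nuodikoraherkudov.
Rule 4 (final a-epenthesis): the form ends in the consonant /v/, so [a] is inserted word-finally. /nuodikoraherkudov/ → nuodikoraherkudova.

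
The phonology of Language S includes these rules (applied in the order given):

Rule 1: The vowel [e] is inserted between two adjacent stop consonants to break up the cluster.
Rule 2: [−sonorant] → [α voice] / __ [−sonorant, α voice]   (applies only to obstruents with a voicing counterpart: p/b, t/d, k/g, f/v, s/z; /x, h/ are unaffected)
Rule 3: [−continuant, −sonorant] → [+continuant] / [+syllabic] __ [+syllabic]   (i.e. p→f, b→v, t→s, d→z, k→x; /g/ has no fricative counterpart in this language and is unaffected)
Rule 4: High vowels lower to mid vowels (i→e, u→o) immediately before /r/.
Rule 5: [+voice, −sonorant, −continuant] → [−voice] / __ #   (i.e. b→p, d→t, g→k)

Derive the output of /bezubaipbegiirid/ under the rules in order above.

bezuvaifevegierit

Rule 1 (stop-cluster e-epenthesis): /p/ and /b/ form a stop–stop cluster, so [e] is inserted between them. /bezubaipbegiirid/ → bezubaipebegiirid.
Rule 2 (regressive voicing assimilation): no segment meets the environment; /bezubaipebegiirid/ is unchanged.
Rule 3 (intervocalic spirantization): /b/ is a stop between vowels /u/ and /a/, so it spirantizes to the fricative [v]. /p/ is a stop between vowels /i/ and /e/, so it spirantizes to the fricative [f]. /b/ is a stop between vowels /e/ and /e/, so it spirantizes to the fricative [v]. /bezubaipebegiirid/ → bezuvaifevegiirid.
Rule 4 (pre-rhotic lowering): /i/ is a high vowel immediately before /r/, so it lowers to [e]. /bezuvaifevegiirid/ → bezuvaifevegierid.
Rule 5 (final devoicing): /d/ is a voiced stop in word-final position, so it devoices to [t]. /bezuvaifevegierid/ → bezuvaifevegierit.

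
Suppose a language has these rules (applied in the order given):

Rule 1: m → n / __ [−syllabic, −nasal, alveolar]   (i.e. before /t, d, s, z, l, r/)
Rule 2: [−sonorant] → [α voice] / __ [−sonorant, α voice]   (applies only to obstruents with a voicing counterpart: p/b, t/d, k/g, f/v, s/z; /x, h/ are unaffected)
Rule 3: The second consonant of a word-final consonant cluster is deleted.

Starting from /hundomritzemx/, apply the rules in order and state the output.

Rule 1 (nasal place assimilation): /m/ precedes the alveolar consonant /r/, so it assimilates in place to [n]. /hundomritzemx/ → hundonritzemx.
Rule 2 (regressive voicing assimilation): /t/ precedes the voiced obstruent /z/, so it voices to [d] by assimilation. /hundonritzemx/ → hundonridzemx.
Rule 3 (final cluster simplification): /x/ is the second consonant of a word-final cluster /mx/, so it deletes. /hundonridzemx/ → hundonridzem.

hundonridzem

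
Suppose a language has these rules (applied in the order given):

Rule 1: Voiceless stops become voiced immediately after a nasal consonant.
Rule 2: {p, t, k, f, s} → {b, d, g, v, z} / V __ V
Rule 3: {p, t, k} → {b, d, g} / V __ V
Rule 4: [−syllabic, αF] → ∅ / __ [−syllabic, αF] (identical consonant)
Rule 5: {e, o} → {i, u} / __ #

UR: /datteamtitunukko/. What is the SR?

dateamdidunuku

Rule 1 (post-nasal voicing): /t/ is a voiceless stop immediately after the nasal /m/, so it voices to [d]. /datteamtitunukko/ → datteamditunukko.
Rule 2 (intervocalic voicing): /t/ is a voiceless obstruent between vowels /i/ and /u/, so it voices to [d]. /datteamditunukko/ → datteamdidunukko.
Rule 3 (intervocalic voicing): no segment meets the environment; /datteamdidunukko/ is unchanged.
Rule 4 (degemination): /tt/ is a geminate; the first /t/ deletes. /kk/ is a geminate; the first /k/ deletes. /datteamdidunukko/ → dateamdidunuko.
Rule 5 (final vowel raising): /o/ is a mid vowel in word-final position, so it raises to [u]. /dateamdidunuko/ → dateamdidunuku.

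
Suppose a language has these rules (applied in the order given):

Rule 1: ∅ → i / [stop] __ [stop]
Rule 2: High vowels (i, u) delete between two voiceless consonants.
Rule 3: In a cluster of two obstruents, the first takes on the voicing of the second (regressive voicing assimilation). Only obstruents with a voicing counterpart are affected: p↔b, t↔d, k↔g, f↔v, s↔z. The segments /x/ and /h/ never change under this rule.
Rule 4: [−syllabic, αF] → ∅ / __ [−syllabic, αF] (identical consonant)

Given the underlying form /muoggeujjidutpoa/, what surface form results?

muogigeujidutpoa

Rule 1 (stop-cluster i-epenthesis): /g/ and /g/ form a stop–stop cluster, so [i] is inserted between them. /t/ and /p/ form a stop–stop cluster, so [i] is inserted between them. /muoggeujjidutpoa/ → muogigeujjidutipoa.
Rule 2 (high vowel syncope): /i/ is a high vowel flanked by voiceless consonants /t/ and /p/, so it deletes. /muogigeujjidutipoa/ → muogigeujjidutpoa.
Rule 3 (regressive voicing assimilation): no segment meets the environment; /muogigeujjidutpoa/ is unchanged.
Rule 4 (degemination): /jj/ is a geminate; the first /j/ deletes. /muogigeujjidutpoa/ → muogigeujidutpoa.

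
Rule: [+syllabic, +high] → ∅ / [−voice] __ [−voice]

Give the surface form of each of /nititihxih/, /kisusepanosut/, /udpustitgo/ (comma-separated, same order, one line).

/nititihxih/: /i/ is a high vowel flanked by voiceless consonants /t/ and /t/, so it deletes. /i/ is a high vowel flanked by voiceless consonants /t/ and /h/, so it deletes. /i/ is a high vowel flanked by voiceless consonants /x/ and /h/, so it deletes. → [nitthxh].
/kisusepanosut/: /i/ is a high vowel flanked by voiceless consonants /k/ and /s/, so it deletes. /u/ is a high vowel flanked by voiceless consonants /s/ and /s/, so it deletes. /u/ is a high vowel flanked by voiceless consonants /s/ and /t/, so it deletes. → [kssepanost].
/udpustitgo/: /u/ is a high vowel flanked by voiceless consonants /p/ and /s/, so it deletes. /i/ is a high vowel flanked by voiceless consonants /t/ and /t/, so it deletes. → [udpsttgo].

nitthxh, kssepanost, udpsttgo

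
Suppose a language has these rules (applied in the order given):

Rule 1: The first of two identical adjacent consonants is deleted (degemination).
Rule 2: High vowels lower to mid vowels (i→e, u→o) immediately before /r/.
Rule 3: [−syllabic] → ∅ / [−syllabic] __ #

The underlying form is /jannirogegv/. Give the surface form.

Rule 1 (degemination): /nn/ is a geminate; the first /n/ deletes. /jannirogegv/ → janirogegv.
Rule 2 (pre-rhotic lowering): /i/ is a high vowel immediately before /r/, so it lowers to [e]. /janirogegv/ → janerogegv.
Rule 3 (final cluster simplification): /v/ is the second consonant of a word-final cluster /gv/, so it deletes. /janerogegv/ → janerogeg.

janerogeg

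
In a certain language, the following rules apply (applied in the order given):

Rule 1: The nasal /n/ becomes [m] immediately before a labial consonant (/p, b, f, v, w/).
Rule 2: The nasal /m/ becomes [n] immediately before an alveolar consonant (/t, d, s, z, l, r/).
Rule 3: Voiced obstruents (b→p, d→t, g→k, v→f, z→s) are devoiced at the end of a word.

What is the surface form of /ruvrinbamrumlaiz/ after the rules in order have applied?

ruvrimbanrunlais

Rule 1 (nasal place assimilation): /n/ precedes the labial consonant /b/, so it assimilates in place to [m]. /ruvrinbamrumlaiz/ → ruvrimbamrumlaiz.
Rule 2 (nasal place assimilation): /m/ precedes the alveolar consonant /r/, so it assimilates in place to [n]. /m/ precedes the alveolar consonant /l/, so it assimilates in place to [n]. /ruvrimbamrumlaiz/ → ruvrimbanrunlaiz.
Rule 3 (final devoicing): /z/ is a voiced obstruent in word-final position, so it devoices to [s]. /ruvrimbanrunlaiz/ → ruvrimbanrunlais.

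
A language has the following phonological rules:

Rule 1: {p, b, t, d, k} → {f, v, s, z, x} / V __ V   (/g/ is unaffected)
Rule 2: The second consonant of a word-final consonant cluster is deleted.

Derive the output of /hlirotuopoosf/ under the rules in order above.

Rule 1 (intervocalic spirantization): /t/ is a stop between vowels /o/ and /u/, so it spirantizes to the fricative [s]. /p/ is a stop between vowels /o/ and /o/, so it spirantizes to the fricative [f]. /hlirotuopoosf/ → hlirosuofoosf.
Rule 2 (final cluster simplification): /f/ is the second consonant of a word-final cluster /sf/, so it deletes. /hlirosuofoosf/ → hlirosuofoos.

hlirosuofoos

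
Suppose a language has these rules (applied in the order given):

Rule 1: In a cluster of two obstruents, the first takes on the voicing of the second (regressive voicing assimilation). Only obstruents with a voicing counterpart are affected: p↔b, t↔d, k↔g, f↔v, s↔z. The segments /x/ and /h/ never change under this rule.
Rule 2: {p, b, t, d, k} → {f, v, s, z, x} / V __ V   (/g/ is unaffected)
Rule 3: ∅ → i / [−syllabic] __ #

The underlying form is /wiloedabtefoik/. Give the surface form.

Rule 1 (regressive voicing assimilation): /b/ precedes the voiceless obstruent /t/, so it devoices to [p] by assimilation. /wiloedabtefoik/ → wiloedaptefoik.
Rule 2 (intervocalic spirantization): /d/ is a stop between vowels /e/ and /a/, so it spirantizes to the fricative [z]. /wiloedaptefoik/ → wiloezaptefoik.
Rule 3 (final i-epenthesis): the form ends in the consonant /k/, so [i] is inserted word-finally. /wiloezaptefoik/ → wiloezaptefoiki.

wiloezaptefoiki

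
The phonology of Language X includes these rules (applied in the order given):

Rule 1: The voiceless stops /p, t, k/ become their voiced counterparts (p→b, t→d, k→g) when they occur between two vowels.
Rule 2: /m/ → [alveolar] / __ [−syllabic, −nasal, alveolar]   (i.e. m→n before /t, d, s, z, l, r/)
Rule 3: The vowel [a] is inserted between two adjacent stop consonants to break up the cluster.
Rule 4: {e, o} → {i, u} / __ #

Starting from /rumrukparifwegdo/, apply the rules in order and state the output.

Rule 1 (intervocalic voicing): no segment meets the environment; /rumrukparifwegdo/ is unchanged.
Rule 2 (nasal place assimilation): /m/ precedes the alveolar consonant /r/, so it assimilates in place to [n]. /rumrukparifwegdo/ → runrukparifwegdo.
Rule 3 (stop-cluster a-epenthesis): /k/ and /p/ form a stop–stop cluster, so [a] is inserted between them. /g/ and /d/ form a stop–stop cluster, so [a] is inserted between them. /runrukparifwegdo/ → runrukaparifwegado.
Rule 4 (final vowel raising): /o/ is a mid vowel in word-final position, so it raises to [u]. /runrukaparifwegado/ → runrukaparifwegadu.

runrukaparifwegadu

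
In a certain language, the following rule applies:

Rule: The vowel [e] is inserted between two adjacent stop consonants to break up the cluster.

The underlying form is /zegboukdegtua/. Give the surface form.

/g/ and /b/ form a stop–stop cluster, so [e] is inserted between them.
/k/ and /d/ form a stop–stop cluster, so [e] is inserted between them.
/g/ and /t/ form a stop–stop cluster, so [e] is inserted between them.
Surface form: [zegeboukedegetua].

zegeboukedegetua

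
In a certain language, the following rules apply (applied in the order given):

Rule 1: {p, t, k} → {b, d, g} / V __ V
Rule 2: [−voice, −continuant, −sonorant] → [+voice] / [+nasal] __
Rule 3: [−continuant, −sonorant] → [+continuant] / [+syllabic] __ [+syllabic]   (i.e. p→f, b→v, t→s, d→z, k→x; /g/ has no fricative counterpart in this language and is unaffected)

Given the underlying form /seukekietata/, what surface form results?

seugegiezaza

Rule 1 (intervocalic voicing): /k/ is a voiceless stop between vowels /u/ and /e/, so it voices to [g]. /k/ is a voiceless stop between vowels /e/ and /i/, so it voices to [g]. /t/ is a voiceless stop between vowels /e/ and /a/, so it voices to [d]. /t/ is a voiceless stop between vowels /a/ and /a/, so it voices to [d]. /seukekietata/ → seugegiedada.
Rule 2 (post-nasal voicing): no segment meets the environment; /seugegiedada/ is unchanged.
Rule 3 (intervocalic spirantization): /d/ is a stop between vowels /e/ and /a/, so it spirantizes to the fricative [z]. /d/ is a stop between vowels /a/ and /a/, so it spirantizes to the fricative [z]. /seugegiedada/ → seugegiezaza.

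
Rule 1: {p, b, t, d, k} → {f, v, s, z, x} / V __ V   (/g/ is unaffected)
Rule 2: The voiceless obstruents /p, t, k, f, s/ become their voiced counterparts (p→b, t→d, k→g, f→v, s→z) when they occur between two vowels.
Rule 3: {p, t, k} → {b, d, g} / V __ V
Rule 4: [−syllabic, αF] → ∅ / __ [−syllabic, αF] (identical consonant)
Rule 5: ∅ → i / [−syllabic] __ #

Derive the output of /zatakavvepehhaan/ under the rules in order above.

zazaxavevehaani

Rule 1 (intervocalic spirantization): /t/ is a stop between vowels /a/ and /a/, so it spirantizes to the fricative [s]. /k/ is a stop between vowels /a/ and /a/, so it spirantizes to the fricative [x]. /p/ is a stop between vowels /e/ and /e/, so it spirantizes to the fricative [f]. /zatakavvepehhaan/ → zasaxavvefehhaan.
Rule 2 (intervocalic voicing): /s/ is a voiceless obstruent between vowels /a/ and /a/, so it voices to [z]. /f/ is a voiceless obstruent between vowels /e/ and /e/, so it voices to [v]. /zasaxavvefehhaan/ → zazaxavvevehhaan.
Rule 3 (intervocalic voicing): no segment meets the environment; /zazaxavvevehhaan/ is unchanged.
Rule 4 (degemination): /vv/ is a geminate; the first /v/ deletes. /hh/ is a geminate; the first /h/ deletes. /zazaxavvevehhaan/ → zazaxavevehaan.
Rule 5 (final i-epenthesis): the form ends in the consonant /n/, so [i] is inserted word-finally. /zazaxavevehaan/ → zazaxavevehaani.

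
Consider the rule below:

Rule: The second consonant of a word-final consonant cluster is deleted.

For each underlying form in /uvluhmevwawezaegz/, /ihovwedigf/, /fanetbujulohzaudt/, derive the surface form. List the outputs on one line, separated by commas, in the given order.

/uvluhmevwawezaegz/: /z/ is the second consonant of a word-final cluster /gz/, so it deletes. → [uvluhmevwawezaeg].
/ihovwedigf/: /f/ is the second consonant of a word-final cluster /gf/, so it deletes. → [ihovwedig].
/fanetbujulohzaudt/: /t/ is the second consonant of a word-final cluster /dt/, so it deletes. → [fanetbujulohzaud].

uvluhmevwawezaeg, ihovwedig, fanetbujulohzaud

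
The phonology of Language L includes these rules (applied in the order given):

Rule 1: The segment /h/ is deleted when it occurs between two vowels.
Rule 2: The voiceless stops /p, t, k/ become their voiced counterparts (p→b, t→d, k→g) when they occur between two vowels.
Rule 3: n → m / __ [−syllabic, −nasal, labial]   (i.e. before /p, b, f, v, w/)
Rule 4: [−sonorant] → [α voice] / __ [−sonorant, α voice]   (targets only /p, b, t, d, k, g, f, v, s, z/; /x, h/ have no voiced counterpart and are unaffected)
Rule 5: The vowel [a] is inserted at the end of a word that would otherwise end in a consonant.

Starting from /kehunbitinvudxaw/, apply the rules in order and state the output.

keumbidimvutxawa

Rule 1 (intervocalic h-deletion): /h/ occurs between vowels /e/ and /u/, so it deletes. /kehunbitinvudxaw/ → keunbitinvudxaw.
Rule 2 (intervocalic voicing): /t/ is a voiceless stop between vowels /i/ and /i/, so it voices to [d]. /keunbitinvudxaw/ → keunbidinvudxaw.
Rule 3 (nasal place assimilation): /n/ precedes the labial consonant /b/, so it assimilates in place to [m]. /n/ precedes the labial consonant /v/, so it assimilates in place to [m]. /keunbidinvudxaw/ → keumbidimvudxaw.
Rule 4 (regressive voicing assimilation): /d/ precedes the voiceless obstruent /x/, so it devoices to [t] by assimilation. /keumbidimvudxaw/ → keumbidimvutxaw.
Rule 5 (final a-epenthesis): the form ends in the consonant /w/, so [a] is inserted word-finally. /keumbidimvutxaw/ → keumbidimvutxawa.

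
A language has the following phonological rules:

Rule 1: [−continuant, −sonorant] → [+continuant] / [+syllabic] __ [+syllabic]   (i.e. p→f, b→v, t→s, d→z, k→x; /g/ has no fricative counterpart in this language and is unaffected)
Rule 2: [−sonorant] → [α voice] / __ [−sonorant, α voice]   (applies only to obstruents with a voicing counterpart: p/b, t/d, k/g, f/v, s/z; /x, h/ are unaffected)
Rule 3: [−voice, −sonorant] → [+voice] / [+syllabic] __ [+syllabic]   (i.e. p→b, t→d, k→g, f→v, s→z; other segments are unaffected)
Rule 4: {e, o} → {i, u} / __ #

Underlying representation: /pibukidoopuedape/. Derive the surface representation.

pivuxizoovuezavi

Rule 1 (intervocalic spirantization): /b/ is a stop between vowels /i/ and /u/, so it spirantizes to the fricative [v]. /k/ is a stop between vowels /u/ and /i/, so it spirantizes to the fricative [x]. /d/ is a stop between vowels /i/ and /o/, so it spirantizes to the fricative [z]. /p/ is a stop between vowels /o/ and /u/, so it spirantizes to the fricative [f]. /d/ is a stop between vowels /e/ and /a/, so it spirantizes to the fricative [z]. /p/ is a stop between vowels /a/ and /e/, so it spirantizes to the fricative [f]. /pibukidoopuedape/ → pivuxizoofuezafe.
Rule 2 (regressive voicing assimilation): no segment meets the environment; /pivuxizoofuezafe/ is unchanged.
Rule 3 (intervocalic voicing): /f/ is a voiceless obstruent between vowels /o/ and /u/, so it voices to [v]. /f/ is a voiceless obstruent between vowels /a/ and /e/, so it voices to [v]. /pivuxizoofuezafe/ → pivuxizoovuezave.
Rule 4 (final vowel raising): /e/ is a mid vowel in word-final position, so it raises to [i]. /pivuxizoovuezave/ → pivuxizoovuezavi.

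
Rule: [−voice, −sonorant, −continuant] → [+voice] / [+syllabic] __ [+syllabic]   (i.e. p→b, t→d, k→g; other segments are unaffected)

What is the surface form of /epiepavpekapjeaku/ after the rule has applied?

ebiebavpegapjeagu

/p/ is a voiceless stop between vowels /e/ and /i/, so it voices to [b].
/p/ is a voiceless stop between vowels /e/ and /a/, so it voices to [b].
/k/ is a voiceless stop between vowels /e/ and /a/, so it voices to [g].
/k/ is a voiceless stop between vowels /a/ and /u/, so it voices to [g].
The other instances of /p/ do not occur in the required environment and remain unchanged.
Surface form: [ebiebavpegapjeagu].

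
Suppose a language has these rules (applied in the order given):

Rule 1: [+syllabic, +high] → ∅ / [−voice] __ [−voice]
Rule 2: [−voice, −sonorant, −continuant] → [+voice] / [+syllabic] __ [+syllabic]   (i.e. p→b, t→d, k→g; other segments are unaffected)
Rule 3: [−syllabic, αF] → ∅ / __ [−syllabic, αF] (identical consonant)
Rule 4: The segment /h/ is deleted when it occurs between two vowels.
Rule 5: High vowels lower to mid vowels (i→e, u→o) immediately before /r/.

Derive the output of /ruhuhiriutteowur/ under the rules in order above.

rueriuteowor

Rule 1 (high vowel syncope): /u/ is a high vowel flanked by voiceless consonants /h/ and /h/, so it deletes. /ruhuhiriutteowur/ → ruhhiriutteowur.
Rule 2 (intervocalic voicing): no segment meets the environment; /ruhhiriutteowur/ is unchanged.
Rule 3 (degemination): /hh/ is a geminate; the first /h/ deletes. /tt/ is a geminate; the first /t/ deletes. /ruhhiriutteowur/ → ruhiriuteowur.
Rule 4 (intervocalic h-deletion): /h/ occurs between vowels /u/ and /i/, so it deletes. /ruhiriuteowur/ → ruiriuteowur.
Rule 5 (pre-rhotic lowering): /i/ is a high vowel immediately before /r/, so it lowers to [e]. /u/ is a high vowel immediately before /r/, so it lowers to [o]. /ruiriuteowur/ → rueriuteowor.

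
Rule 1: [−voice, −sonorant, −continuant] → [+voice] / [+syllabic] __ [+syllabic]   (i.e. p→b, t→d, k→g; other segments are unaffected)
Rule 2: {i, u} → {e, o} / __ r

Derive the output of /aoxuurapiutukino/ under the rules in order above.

aoxuorabiudugino

Rule 1 (intervocalic voicing): /p/ is a voiceless stop between vowels /a/ and /i/, so it voices to [b]. /t/ is a voiceless stop between vowels /u/ and /u/, so it voices to [d]. /k/ is a voiceless stop between vowels /u/ and /i/, so it voices to [g]. /aoxuurapiutukino/ → aoxuurabiudugino.
Rule 2 (pre-rhotic lowering): /u/ is a high vowel immediately before /r/, so it lowers to [o]. /aoxuurabiudugino/ → aoxuorabiudugino.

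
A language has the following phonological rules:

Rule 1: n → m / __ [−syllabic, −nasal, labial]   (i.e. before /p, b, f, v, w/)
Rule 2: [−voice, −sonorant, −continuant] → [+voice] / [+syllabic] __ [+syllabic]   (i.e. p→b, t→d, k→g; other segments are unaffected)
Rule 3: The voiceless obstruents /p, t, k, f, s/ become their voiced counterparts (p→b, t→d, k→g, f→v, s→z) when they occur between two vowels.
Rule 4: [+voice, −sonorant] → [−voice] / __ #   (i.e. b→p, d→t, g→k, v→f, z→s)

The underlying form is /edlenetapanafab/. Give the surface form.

Rule 1 (nasal place assimilation): no segment meets the environment; /edlenetapanafab/ is unchanged.
Rule 2 (intervocalic voicing): /t/ is a voiceless stop between vowels /e/ and /a/, so it voices to [d]. /p/ is a voiceless stop between vowels /a/ and /a/, so it voices to [b]. /edlenetapanafab/ → edlenedabanafab.
Rule 3 (intervocalic voicing): /f/ is a voiceless obstruent between vowels /a/ and /a/, so it voices to [v]. /edlenedabanafab/ → edlenedabanavab.
Rule 4 (final devoicing): /b/ is a voiced obstruent in word-final position, so it devoices to [p]. /edlenedabanavab/ → edlenedabanavap.

edlenedabanavap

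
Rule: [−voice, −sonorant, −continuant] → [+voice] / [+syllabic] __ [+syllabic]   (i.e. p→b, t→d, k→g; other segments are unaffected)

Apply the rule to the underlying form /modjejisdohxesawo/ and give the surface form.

No segment of /modjejisdohxesawo/ meets the structural description of the rule, so the form surfaces unchanged.

modjejisdohxesawo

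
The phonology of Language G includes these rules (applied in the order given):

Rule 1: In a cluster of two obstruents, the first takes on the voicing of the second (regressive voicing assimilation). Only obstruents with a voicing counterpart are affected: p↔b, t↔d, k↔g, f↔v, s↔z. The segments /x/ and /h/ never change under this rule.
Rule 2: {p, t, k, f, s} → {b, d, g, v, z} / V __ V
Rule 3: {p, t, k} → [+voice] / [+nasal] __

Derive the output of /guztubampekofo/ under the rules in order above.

gustubambegovo

Rule 1 (regressive voicing assimilation): /z/ precedes the voiceless obstruent /t/, so it devoices to [s] by assimilation. /guztubampekofo/ → gustubampekofo.
Rule 2 (intervocalic voicing): /k/ is a voiceless obstruent between vowels /e/ and /o/, so it voices to [g]. /f/ is a voiceless obstruent between vowels /o/ and /o/, so it voices to [v]. /gustubampekofo/ → gustubampegovo.
Rule 3 (post-nasal voicing): /p/ is a voiceless stop immediately after the nasal /m/, so it voices to [b]. /gustubampegovo/ → gustubambegovo.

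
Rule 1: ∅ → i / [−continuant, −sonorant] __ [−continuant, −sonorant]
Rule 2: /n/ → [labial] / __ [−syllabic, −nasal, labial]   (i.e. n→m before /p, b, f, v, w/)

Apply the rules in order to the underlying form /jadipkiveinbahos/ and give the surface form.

jadipikiveimbahos

Rule 1 (stop-cluster i-epenthesis): /p/ and /k/ form a stop–stop cluster, so [i] is inserted between them. /jadipkiveinbahos/ → jadipikiveinbahos.
Rule 2 (nasal place assimilation): /n/ precedes the labial consonant /b/, so it assimilates in place to [m]. /jadipikiveinbahos/ → jadipikiveimbahos.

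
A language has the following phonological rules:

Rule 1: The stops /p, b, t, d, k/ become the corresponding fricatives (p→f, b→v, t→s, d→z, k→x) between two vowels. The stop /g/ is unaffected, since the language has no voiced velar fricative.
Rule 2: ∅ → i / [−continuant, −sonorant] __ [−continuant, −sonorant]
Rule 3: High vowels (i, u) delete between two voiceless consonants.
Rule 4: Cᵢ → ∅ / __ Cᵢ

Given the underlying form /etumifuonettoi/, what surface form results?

esumifuonetoi

Rule 1 (intervocalic spirantization): /t/ is a stop between vowels /e/ and /u/, so it spirantizes to the fricative [s]. /etumifuonettoi/ → esumifuonettoi.
Rule 2 (stop-cluster i-epenthesis): /t/ and /t/ form a stop–stop cluster, so [i] is inserted between them. /esumifuonettoi/ → esumifuonetitoi.
Rule 3 (high vowel syncope): /i/ is a high vowel flanked by voiceless consonants /t/ and /t/, so it deletes. /esumifuonetitoi/ → esumifuonettoi.
Rule 4 (degemination): /tt/ is a geminate; the first /t/ deletes. /esumifuonettoi/ → esumifuonetoi.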